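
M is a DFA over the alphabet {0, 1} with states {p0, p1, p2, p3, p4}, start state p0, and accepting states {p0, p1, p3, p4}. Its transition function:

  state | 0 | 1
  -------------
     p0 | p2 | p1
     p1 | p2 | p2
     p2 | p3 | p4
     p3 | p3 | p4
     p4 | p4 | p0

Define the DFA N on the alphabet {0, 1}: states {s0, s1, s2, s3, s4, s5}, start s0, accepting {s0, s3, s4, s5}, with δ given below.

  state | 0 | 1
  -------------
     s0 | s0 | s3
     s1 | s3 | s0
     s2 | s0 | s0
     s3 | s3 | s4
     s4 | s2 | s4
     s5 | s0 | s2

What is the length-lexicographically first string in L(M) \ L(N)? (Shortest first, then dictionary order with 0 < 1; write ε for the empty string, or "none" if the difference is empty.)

110

The string 110 is accepted by M but not by N.
No shorter string lies in the difference, and 110 is the lexicographically first length-3 string in L(M) \ L(N).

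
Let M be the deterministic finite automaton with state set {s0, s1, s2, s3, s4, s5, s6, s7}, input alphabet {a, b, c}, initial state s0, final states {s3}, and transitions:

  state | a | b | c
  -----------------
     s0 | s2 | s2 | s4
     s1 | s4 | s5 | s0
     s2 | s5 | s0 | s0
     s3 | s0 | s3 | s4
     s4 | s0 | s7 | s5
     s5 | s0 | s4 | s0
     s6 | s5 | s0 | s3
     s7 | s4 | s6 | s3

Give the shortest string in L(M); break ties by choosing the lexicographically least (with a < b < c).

cbc

A breadth-first search from s0 reaches an accepting state first via the path s0 → s4 → s7 → s3 on input cbc.
No string of length < 3 is accepted (BFS exhausts all shorter strings without reaching an accepting state), and cbc is the lexicographically least accepting string of length 3.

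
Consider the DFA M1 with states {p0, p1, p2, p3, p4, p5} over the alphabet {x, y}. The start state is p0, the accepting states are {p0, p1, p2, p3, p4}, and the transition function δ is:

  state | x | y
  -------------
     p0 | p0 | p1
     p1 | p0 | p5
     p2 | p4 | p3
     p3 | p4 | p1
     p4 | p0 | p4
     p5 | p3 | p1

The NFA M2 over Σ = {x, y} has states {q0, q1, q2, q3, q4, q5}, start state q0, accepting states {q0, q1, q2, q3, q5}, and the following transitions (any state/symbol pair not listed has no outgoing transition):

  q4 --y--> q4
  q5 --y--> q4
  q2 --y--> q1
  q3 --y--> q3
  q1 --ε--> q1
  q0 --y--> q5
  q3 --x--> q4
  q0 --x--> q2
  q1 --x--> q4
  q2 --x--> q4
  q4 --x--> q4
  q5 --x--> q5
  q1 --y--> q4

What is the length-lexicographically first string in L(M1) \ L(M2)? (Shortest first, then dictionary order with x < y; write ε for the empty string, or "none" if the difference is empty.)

The string xx is accepted by M1 but not by M2.
No shorter string lies in the difference, and xx is the lexicographically first length-2 string in L(M1) \ L(M2).

xx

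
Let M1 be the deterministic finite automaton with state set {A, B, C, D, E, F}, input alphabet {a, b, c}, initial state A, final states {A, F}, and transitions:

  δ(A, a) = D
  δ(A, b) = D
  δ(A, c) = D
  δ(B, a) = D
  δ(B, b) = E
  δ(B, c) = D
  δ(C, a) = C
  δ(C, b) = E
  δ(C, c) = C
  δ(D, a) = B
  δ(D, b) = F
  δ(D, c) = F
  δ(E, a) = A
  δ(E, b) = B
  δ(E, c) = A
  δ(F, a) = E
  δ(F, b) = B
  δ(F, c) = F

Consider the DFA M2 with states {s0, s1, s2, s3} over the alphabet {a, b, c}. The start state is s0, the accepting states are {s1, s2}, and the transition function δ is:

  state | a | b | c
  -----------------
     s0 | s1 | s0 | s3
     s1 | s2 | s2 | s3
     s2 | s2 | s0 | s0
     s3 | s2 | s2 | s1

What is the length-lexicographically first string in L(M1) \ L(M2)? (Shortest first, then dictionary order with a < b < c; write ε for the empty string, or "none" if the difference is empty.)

ε

The empty string ε is accepted by M1 but not by M2.
Since ε is the unique shortest string, it is the required witness.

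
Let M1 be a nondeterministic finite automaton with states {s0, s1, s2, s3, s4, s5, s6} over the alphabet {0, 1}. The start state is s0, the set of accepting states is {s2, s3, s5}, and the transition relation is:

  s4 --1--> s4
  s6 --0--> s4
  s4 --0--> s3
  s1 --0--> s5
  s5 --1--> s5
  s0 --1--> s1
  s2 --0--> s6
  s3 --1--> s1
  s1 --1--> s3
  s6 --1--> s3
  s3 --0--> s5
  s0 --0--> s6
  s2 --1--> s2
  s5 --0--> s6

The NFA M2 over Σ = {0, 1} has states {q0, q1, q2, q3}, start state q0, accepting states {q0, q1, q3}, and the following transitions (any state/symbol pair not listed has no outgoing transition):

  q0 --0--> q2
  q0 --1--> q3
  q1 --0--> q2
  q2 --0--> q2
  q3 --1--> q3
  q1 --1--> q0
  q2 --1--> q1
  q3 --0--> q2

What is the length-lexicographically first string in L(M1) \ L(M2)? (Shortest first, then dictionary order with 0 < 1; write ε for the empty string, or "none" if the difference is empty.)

10

The string 10 is accepted by M1 but not by M2.
No shorter string lies in the difference, and 10 is the lexicographically first length-2 string in L(M1) \ L(M2).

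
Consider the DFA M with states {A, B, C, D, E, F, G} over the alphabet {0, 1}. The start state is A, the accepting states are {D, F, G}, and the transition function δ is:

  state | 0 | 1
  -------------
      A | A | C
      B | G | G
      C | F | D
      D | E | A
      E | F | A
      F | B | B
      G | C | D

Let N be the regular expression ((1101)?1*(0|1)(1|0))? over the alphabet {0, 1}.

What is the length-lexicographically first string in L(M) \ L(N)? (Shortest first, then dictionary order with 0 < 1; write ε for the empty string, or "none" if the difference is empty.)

The string 010 is accepted by M but not by N.
No shorter string lies in the difference, and 010 is the lexicographically first length-3 string in L(M) \ L(N).

010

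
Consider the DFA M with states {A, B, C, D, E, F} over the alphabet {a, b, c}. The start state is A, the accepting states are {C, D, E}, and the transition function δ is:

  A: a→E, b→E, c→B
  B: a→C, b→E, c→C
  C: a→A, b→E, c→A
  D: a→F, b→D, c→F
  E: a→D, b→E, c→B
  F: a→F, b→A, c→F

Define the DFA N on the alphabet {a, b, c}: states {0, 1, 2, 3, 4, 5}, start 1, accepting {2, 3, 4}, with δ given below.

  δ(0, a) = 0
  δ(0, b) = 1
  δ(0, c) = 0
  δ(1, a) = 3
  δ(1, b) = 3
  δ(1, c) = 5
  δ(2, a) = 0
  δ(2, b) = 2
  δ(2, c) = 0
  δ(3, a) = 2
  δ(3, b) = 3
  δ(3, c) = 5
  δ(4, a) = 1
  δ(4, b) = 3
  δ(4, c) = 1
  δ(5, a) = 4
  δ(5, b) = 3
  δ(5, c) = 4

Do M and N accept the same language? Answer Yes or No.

Exploring the product automaton M × N from the start pair (A, 1), following both machines on each input symbol, reaches 6 state pairs: (A, 1), (E, 3), (B, 5), (D, 2), (C, 4), (F, 0).
M accepts in {C, D, E} and N accepts in {2, 3, 4}. In every reachable pair the two components are either both accepting — (E, 3), (D, 2), (C, 4) — or both non-accepting, so no string is accepted by exactly one of the machines: L(M) \ L(N) and L(N) \ L(M) are both empty.
Hence every string is accepted by M iff it is accepted by N, and the two languages coincide.

Yes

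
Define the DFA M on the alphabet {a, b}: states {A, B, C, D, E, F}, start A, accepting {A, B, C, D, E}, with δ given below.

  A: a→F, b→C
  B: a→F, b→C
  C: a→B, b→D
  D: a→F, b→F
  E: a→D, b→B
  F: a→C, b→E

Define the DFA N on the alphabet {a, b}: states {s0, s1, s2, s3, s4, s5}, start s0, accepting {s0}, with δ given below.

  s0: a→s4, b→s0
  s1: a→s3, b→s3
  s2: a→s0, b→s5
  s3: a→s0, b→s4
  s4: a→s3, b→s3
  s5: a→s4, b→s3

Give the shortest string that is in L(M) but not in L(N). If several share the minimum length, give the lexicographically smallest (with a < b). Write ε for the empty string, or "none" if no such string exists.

aa

The string aa is accepted by M but not by N.
No shorter string lies in the difference, and aa is the lexicographically first length-2 string in L(M) \ L(N).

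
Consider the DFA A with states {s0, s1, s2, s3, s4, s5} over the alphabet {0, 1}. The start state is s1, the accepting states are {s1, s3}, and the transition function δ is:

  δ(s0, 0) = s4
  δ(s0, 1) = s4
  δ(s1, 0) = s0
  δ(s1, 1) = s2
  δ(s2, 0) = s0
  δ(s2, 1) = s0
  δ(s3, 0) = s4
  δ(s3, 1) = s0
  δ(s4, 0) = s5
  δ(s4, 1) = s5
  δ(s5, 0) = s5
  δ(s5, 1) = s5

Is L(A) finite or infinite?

finite

The useful states (reachable from s1 and able to reach an accepting state) are {s1}.
Restricted to these states the transition graph has no cycle, so every accepting path has bounded length and L is finite.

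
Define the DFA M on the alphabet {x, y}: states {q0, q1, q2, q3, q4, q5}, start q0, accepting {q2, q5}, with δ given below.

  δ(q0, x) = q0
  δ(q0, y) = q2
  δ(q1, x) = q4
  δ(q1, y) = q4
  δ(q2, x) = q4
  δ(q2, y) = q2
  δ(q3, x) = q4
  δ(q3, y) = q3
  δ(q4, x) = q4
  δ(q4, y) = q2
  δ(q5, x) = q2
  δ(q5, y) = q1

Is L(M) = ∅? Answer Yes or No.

No

The string y is accepted: the run q0 → q2 ends in the accepting state q2.
Since at least one string is accepted, L(M) is not empty.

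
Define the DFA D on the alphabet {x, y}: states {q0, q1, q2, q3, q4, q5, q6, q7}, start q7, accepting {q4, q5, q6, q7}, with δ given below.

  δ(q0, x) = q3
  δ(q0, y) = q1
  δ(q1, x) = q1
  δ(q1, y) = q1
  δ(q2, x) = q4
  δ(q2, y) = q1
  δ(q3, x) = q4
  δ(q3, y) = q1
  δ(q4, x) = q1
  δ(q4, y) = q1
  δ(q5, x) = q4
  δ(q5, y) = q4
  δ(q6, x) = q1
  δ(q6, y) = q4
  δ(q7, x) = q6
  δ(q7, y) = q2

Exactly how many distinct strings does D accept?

The useful subgraph on states {q2, q4, q6, q7} is acyclic, so L(D) is finite; the longest accepting path visits 3 useful states, giving maximum string length 2.
Counting accepting paths from q7 by length: 1 of length 0, 1 of length 1, 2 of length 2. Total 4.

4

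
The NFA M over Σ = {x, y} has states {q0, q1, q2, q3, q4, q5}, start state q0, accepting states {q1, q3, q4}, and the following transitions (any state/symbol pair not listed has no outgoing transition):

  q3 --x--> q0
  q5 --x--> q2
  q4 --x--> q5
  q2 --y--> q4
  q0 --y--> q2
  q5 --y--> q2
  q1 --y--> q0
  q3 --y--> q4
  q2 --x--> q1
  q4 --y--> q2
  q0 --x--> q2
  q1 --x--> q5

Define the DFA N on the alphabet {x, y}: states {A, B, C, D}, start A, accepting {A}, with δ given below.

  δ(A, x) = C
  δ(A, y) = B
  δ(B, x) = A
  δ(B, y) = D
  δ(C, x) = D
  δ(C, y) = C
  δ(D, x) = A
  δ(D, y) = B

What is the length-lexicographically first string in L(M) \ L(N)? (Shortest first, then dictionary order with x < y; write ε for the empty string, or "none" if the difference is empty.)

xx

The string xx is accepted by M but not by N.
No shorter string lies in the difference, and xx is the lexicographically first length-2 string in L(M) \ L(N).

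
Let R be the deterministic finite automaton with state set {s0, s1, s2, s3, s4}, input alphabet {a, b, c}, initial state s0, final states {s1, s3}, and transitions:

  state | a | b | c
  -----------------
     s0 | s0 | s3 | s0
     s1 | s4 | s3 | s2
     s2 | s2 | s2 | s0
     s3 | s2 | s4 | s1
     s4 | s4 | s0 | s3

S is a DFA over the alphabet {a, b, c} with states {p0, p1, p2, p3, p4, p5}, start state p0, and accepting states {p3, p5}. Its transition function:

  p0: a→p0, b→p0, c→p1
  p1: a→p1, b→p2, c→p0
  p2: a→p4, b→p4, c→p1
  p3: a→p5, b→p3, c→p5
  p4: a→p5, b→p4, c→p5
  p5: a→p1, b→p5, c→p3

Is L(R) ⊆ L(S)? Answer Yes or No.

No

The string b is in L(R) but not in L(S).
So L(R) ⊄ L(S).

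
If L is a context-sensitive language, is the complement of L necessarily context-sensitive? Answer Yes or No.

The context-sensitive languages are exactly NSPACE(n), and by the Immerman–Szelepcsényi theorem nondeterministic space classes (from log n up) are closed under complement.
So the context-sensitive languages are closed under complement.

Yes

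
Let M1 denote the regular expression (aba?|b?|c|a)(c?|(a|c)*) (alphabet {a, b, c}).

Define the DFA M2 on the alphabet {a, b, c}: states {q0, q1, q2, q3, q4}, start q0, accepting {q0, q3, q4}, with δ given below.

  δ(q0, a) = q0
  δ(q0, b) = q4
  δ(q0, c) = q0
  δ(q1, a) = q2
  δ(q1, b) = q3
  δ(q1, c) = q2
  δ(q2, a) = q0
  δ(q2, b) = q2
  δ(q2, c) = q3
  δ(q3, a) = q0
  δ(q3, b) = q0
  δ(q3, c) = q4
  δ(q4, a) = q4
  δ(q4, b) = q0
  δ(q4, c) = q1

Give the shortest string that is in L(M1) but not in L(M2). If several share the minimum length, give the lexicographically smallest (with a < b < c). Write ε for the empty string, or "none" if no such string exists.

The string bc is accepted by M1 but not by M2.
No shorter string lies in the difference, and bc is the lexicographically first length-2 string in L(M1) \ L(M2).

bc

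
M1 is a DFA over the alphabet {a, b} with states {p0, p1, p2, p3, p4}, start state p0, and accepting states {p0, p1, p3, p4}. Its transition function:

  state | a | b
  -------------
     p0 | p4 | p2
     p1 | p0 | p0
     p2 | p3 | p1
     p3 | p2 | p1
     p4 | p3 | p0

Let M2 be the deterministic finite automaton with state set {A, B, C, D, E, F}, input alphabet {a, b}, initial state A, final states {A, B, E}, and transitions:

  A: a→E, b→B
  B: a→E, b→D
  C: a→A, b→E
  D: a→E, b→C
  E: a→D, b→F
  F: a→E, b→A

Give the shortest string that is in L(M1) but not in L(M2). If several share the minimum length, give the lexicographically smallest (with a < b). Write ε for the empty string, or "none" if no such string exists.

aa

The string aa is accepted by M1 but not by M2.
No shorter string lies in the difference, and aa is the lexicographically first length-2 string in L(M1) \ L(M2).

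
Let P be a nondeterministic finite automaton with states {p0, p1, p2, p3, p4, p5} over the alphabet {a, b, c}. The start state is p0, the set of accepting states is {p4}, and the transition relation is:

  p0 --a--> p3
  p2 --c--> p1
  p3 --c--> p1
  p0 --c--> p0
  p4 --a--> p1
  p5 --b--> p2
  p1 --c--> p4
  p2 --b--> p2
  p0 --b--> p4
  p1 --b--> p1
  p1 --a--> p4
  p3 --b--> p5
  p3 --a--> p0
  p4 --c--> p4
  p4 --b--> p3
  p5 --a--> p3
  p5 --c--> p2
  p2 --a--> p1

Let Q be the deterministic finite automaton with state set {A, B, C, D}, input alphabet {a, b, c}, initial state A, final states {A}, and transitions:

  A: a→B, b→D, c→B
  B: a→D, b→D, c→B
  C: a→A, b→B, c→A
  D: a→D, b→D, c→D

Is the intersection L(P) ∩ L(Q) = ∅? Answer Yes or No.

Yes

Exploring the product automaton P × Q from the start pair (p0, A), following both machines on each input symbol, reaches 11 state pairs: (p0, A), (p3, B), (p4, D), (p0, B), (p0, D), (p5, D), (p1, B), (p1, D), (p3, D), (p2, D), (p4, B).
P accepts in {p4} and Q accepts in {A}; no reachable pair has both components accepting, so no string drives both machines to acceptance simultaneously and L(P) ∩ L(Q) = ∅.
So no string is accepted by both, and the intersection is empty.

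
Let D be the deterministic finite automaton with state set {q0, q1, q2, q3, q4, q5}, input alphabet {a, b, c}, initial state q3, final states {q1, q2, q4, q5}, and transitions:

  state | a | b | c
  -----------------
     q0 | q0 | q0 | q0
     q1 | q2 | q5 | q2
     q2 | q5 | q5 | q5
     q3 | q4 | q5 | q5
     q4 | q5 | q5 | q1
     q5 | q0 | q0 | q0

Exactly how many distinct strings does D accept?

15

The useful subgraph on states {q1, q2, q3, q4, q5} is acyclic, so L(D) is finite; the longest accepting path visits 5 useful states, giving maximum string length 4.
Counting accepting paths from q3 by length: 3 of length 1, 3 of length 2, 3 of length 3, 6 of length 4. Total 15.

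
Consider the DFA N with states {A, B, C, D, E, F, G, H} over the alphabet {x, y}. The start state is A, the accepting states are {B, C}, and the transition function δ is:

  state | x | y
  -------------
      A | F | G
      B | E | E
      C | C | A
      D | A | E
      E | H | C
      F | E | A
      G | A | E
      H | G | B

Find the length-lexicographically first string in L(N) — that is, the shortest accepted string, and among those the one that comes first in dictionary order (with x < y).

xxy

A breadth-first search from A reaches an accepting state first via the path A → F → E → C on input xxy.
No string of length < 3 is accepted (BFS exhausts all shorter strings without reaching an accepting state), and xxy is the lexicographically least accepting string of length 3.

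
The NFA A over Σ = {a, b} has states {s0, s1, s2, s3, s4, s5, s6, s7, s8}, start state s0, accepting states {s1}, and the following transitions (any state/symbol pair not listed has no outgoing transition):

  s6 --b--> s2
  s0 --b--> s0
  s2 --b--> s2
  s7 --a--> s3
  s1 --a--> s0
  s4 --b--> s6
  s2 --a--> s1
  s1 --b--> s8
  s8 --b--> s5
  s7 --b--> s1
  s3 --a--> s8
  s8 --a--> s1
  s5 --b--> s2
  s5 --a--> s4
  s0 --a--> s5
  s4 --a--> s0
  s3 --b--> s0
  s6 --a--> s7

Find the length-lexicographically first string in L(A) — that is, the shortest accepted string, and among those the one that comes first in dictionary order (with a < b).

A breadth-first search from s0 reaches an accepting state first via the path s0 → s5 → s2 → s1 on input aba.
No string of length < 3 is accepted (BFS exhausts all shorter strings without reaching an accepting state), and aba is the lexicographically least accepting string of length 3.

aba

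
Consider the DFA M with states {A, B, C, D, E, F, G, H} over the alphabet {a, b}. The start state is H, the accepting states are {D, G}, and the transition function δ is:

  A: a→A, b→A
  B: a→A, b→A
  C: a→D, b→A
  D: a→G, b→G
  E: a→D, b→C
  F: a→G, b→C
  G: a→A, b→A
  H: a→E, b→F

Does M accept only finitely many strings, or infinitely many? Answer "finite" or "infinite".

The useful states (reachable from H and able to reach an accepting state) are {C, D, E, F, G, H}.
Restricted to these states the transition graph has no cycle, so every accepting path has bounded length and L is finite.

finite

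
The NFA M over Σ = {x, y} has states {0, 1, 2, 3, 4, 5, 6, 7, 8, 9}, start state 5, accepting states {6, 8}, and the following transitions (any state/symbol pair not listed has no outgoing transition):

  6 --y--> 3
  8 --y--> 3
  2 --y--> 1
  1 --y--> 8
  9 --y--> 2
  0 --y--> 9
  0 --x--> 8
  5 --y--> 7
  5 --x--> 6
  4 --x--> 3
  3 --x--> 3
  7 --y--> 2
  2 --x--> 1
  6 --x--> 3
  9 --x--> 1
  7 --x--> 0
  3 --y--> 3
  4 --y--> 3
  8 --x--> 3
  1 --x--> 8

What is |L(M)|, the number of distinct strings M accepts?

12

The useful subgraph on states {0, 1, 2, 5, 6, 7, 8, 9} is acyclic, so L(M) is finite; the longest accepting path visits 7 useful states, giving maximum string length 6.
Counting accepting paths from 5 by length: 1 of length 1, 1 of length 3, 4 of length 4, 2 of length 5, 4 of length 6. Total 12.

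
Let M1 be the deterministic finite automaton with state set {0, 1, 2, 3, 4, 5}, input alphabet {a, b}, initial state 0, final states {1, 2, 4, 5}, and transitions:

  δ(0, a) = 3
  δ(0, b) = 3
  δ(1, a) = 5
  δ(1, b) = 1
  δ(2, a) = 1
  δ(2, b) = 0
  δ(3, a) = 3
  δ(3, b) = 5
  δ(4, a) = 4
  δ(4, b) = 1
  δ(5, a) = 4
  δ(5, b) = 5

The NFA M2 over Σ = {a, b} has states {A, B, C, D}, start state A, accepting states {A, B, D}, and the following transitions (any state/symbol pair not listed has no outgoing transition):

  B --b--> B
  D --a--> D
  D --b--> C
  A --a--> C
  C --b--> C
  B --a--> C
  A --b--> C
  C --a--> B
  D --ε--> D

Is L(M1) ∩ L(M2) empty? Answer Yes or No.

No

The string aab is accepted by both M1 and M2.
Hence L(M1) ∩ L(M2) ≠ ∅.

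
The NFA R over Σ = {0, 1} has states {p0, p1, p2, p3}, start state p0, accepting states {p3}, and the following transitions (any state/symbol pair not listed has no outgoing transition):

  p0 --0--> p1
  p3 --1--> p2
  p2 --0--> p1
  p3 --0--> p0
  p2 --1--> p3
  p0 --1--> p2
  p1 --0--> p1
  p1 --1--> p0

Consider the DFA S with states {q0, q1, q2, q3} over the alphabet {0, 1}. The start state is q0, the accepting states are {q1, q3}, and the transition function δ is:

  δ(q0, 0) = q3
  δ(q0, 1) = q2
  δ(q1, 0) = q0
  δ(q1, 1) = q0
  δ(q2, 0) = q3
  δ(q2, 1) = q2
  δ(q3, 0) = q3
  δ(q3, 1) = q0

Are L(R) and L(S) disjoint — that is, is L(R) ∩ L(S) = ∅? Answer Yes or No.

Yes

Exploring the product automaton R × S from the start pair (p0, q0), following both machines on each input symbol, reaches 6 state pairs: (p0, q0), (p1, q3), (p2, q2), (p3, q2), (p0, q3), (p2, q0).
R accepts in {p3} and S accepts in {q1, q3}; no reachable pair has both components accepting, so no string drives both machines to acceptance simultaneously and L(R) ∩ L(S) = ∅.
So no string is accepted by both, and the intersection is empty.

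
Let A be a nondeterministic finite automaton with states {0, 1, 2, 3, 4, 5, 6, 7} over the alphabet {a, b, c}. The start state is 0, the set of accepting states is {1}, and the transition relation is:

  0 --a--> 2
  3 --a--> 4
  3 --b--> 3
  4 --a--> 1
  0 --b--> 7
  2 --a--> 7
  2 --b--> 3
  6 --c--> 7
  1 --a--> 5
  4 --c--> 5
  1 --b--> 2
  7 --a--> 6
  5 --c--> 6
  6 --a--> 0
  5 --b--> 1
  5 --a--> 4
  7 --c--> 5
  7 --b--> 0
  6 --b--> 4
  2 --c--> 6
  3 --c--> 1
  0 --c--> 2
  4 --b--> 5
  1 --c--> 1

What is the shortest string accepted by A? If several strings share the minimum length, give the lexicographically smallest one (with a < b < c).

A breadth-first search from 0 reaches an accepting state first via the path 0 → 2 → 3 → 1 on input abc.
No string of length < 3 is accepted (BFS exhausts all shorter strings without reaching an accepting state), and abc is the lexicographically least accepting string of length 3.

abc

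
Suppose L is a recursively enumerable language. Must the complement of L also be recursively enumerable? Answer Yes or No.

No

If both L and its complement were r.e., running the two recognisers in parallel would decide L, so L would be recursive; but there are r.e. languages that are not recursive (e.g. the halting problem), and their complements are therefore not r.e.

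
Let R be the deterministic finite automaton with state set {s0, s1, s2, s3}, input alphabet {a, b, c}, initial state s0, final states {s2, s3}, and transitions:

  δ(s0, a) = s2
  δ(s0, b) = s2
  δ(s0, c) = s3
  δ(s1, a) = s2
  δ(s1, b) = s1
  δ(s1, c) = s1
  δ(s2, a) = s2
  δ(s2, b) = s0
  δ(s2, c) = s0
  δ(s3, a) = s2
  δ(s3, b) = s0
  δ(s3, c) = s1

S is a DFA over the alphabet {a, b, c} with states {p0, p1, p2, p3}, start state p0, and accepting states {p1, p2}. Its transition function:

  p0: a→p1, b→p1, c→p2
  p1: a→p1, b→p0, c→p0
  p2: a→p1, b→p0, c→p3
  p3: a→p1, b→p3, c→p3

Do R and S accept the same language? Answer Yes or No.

Exploring the product automaton R × S from the start pair (s0, p0), following both machines on each input symbol, reaches 4 state pairs: (s0, p0), (s2, p1), (s3, p2), (s1, p3).
R accepts in {s2, s3} and S accepts in {p1, p2}. In every reachable pair the two components are either both accepting — (s2, p1), (s3, p2) — or both non-accepting, so no string is accepted by exactly one of the machines: L(R) \ L(S) and L(S) \ L(R) are both empty.
Hence every string is accepted by R iff it is accepted by S, and the two languages coincide.

Yes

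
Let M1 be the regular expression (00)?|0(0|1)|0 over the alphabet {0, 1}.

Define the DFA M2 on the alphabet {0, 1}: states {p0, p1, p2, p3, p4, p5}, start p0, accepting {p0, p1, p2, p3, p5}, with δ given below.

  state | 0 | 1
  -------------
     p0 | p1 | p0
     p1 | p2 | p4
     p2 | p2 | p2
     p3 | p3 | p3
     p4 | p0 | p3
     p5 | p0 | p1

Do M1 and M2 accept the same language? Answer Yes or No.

The string 01 is accepted by M1 but rejected by M2.
So L(M1) ≠ L(M2).

No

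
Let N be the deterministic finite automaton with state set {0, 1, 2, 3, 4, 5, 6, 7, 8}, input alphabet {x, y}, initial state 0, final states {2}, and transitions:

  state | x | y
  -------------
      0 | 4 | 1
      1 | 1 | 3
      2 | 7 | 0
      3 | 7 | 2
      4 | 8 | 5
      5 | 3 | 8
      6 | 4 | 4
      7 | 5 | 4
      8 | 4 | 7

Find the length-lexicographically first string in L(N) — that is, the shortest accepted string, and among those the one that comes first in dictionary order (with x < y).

A breadth-first search from 0 reaches an accepting state first via the path 0 → 1 → 3 → 2 on input yyy.
No string of length < 3 is accepted (BFS exhausts all shorter strings without reaching an accepting state), and yyy is the lexicographically least accepting string of length 3.

yyy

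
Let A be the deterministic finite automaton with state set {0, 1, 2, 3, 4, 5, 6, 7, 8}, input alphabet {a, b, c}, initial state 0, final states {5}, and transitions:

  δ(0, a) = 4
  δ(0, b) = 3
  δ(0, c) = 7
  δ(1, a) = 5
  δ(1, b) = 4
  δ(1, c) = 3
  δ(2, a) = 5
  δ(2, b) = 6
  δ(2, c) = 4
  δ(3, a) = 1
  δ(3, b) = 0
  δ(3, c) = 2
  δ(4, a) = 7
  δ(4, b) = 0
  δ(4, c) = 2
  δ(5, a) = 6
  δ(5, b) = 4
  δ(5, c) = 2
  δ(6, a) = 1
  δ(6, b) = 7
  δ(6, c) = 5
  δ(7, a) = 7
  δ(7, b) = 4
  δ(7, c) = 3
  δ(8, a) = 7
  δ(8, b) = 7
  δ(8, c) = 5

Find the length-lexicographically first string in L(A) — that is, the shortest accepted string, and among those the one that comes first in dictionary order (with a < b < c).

A breadth-first search from 0 reaches an accepting state first via the path 0 → 4 → 2 → 5 on input aca.
No string of length < 3 is accepted (BFS exhausts all shorter strings without reaching an accepting state), and aca is the lexicographically least accepting string of length 3.

aca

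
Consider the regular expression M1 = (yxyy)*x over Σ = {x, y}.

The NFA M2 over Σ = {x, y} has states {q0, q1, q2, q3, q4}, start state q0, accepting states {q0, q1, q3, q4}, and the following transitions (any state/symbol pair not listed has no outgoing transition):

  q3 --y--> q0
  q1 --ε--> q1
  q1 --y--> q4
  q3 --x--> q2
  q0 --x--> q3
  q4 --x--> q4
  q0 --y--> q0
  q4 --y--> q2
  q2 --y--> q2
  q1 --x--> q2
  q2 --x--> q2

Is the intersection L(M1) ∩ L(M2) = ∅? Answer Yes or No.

No

The string x is accepted by both M1 and M2.
Hence L(M1) ∩ L(M2) ≠ ∅.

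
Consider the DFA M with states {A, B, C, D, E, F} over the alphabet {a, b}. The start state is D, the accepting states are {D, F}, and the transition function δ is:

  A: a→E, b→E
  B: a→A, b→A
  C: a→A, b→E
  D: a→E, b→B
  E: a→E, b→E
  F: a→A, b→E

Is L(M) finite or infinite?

finite

The useful states (reachable from D and able to reach an accepting state) are {D}.
Restricted to these states the transition graph has no cycle, so every accepting path has bounded length and L is finite.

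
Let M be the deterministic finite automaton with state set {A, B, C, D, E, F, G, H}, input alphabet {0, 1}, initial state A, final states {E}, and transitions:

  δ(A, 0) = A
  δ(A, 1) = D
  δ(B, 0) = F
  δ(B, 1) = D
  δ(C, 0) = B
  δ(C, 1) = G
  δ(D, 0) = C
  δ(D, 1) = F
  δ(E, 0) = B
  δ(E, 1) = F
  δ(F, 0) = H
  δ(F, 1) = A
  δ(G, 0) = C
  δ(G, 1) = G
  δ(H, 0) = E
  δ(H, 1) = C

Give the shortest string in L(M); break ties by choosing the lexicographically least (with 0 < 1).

A breadth-first search from A reaches an accepting state first via the path A → D → F → H → E on input 1100.
No string of length < 4 is accepted (BFS exhausts all shorter strings without reaching an accepting state), and 1100 is the lexicographically least accepting string of length 4.

1100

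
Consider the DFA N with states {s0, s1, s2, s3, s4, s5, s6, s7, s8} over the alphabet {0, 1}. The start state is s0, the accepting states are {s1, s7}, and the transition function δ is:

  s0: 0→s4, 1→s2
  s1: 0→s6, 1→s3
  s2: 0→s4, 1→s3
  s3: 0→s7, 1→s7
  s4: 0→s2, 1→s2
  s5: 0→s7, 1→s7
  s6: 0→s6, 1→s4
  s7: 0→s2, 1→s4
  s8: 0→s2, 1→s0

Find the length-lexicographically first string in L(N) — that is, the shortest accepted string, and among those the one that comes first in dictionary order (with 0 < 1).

A breadth-first search from s0 reaches an accepting state first via the path s0 → s2 → s3 → s7 on input 110.
No string of length < 3 is accepted (BFS exhausts all shorter strings without reaching an accepting state), and 110 is the lexicographically least accepting string of length 3.

110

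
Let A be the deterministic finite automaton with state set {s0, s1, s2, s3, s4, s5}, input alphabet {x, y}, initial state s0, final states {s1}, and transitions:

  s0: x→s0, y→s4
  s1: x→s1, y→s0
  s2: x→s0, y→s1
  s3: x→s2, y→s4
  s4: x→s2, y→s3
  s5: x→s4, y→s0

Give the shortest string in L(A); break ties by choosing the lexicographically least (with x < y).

A breadth-first search from s0 reaches an accepting state first via the path s0 → s4 → s2 → s1 on input yxy.
No string of length < 3 is accepted (BFS exhausts all shorter strings without reaching an accepting state), and yxy is the lexicographically least accepting string of length 3.

yxy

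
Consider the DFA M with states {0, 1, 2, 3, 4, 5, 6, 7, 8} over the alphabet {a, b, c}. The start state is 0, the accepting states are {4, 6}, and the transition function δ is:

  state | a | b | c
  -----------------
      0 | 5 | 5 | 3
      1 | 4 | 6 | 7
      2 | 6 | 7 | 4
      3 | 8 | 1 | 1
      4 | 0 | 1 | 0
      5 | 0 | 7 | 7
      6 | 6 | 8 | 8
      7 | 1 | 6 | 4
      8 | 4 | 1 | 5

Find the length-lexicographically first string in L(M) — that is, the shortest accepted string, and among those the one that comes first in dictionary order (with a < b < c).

A breadth-first search from 0 reaches an accepting state first via the path 0 → 5 → 7 → 6 on input abb.
No string of length < 3 is accepted (BFS exhausts all shorter strings without reaching an accepting state), and abb is the lexicographically least accepting string of length 3.

abb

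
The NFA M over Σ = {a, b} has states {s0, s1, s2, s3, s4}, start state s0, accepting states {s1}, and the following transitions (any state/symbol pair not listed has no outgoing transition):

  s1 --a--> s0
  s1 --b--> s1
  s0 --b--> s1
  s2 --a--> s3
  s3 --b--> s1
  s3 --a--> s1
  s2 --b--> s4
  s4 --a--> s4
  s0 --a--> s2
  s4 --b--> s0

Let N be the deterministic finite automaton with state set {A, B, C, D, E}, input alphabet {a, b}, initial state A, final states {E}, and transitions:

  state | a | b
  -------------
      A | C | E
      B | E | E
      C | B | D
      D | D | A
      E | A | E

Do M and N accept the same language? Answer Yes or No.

Exploring the product automaton M × N from the start pair (s0, A), following both machines on each input symbol, reaches 5 state pairs: (s0, A), (s2, C), (s1, E), (s3, B), (s4, D).
M accepts in {s1} and N accepts in {E}. In every reachable pair the two components are either both accepting — (s1, E) — or both non-accepting, so no string is accepted by exactly one of the machines: L(M) \ L(N) and L(N) \ L(M) are both empty.
Hence every string is accepted by M iff it is accepted by N, and the two languages coincide.

Yes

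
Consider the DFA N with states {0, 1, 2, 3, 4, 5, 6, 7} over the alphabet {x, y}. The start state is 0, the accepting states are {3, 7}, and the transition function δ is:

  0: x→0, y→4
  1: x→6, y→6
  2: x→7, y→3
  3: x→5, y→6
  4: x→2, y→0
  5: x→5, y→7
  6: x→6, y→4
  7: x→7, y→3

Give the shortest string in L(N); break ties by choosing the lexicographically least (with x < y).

yxx

A breadth-first search from 0 reaches an accepting state first via the path 0 → 4 → 2 → 7 on input yxx.
No string of length < 3 is accepted (BFS exhausts all shorter strings without reaching an accepting state), and yxx is the lexicographically least accepting string of length 3.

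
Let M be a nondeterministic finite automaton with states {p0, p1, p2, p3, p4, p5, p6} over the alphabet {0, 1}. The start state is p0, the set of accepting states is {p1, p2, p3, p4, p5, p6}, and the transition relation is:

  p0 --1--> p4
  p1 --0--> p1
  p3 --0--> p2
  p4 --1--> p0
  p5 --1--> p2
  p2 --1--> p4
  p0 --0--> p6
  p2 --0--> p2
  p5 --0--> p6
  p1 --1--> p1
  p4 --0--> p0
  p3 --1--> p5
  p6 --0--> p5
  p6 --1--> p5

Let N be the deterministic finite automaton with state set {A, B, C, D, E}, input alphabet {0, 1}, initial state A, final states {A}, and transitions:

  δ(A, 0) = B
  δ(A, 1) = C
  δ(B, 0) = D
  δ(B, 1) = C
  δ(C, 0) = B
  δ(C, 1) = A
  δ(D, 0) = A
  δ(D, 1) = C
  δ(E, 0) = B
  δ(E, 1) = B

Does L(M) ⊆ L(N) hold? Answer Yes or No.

The string 0 is in L(M) but not in L(N).
So L(M) ⊄ L(N).

No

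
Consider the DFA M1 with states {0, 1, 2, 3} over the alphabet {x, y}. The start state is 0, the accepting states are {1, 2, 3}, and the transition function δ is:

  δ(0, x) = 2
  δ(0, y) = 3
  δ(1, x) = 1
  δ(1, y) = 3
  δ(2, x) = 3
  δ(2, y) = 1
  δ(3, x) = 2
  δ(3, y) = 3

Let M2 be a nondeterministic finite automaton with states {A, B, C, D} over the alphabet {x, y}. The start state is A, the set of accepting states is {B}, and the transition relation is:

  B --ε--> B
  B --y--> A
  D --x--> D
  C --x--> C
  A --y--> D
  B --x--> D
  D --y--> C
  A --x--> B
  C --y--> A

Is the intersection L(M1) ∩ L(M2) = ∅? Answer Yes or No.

No

The string x is accepted by both M1 and M2.
Hence L(M1) ∩ L(M2) ≠ ∅.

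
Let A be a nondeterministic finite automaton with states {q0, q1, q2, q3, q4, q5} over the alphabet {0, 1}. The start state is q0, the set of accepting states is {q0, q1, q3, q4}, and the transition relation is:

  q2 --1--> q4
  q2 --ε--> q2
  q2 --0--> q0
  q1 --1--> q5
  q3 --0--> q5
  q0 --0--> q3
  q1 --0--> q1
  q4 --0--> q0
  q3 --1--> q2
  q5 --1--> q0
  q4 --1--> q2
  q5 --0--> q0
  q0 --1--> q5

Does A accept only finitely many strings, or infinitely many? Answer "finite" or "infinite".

infinite

State q0 is reachable from the start and can reach an accepting state, and it lies on the cycle q0 → q3 → q2 → q0.
Traversing that cycle any number of times yields accepted strings of unbounded length, so the language is infinite.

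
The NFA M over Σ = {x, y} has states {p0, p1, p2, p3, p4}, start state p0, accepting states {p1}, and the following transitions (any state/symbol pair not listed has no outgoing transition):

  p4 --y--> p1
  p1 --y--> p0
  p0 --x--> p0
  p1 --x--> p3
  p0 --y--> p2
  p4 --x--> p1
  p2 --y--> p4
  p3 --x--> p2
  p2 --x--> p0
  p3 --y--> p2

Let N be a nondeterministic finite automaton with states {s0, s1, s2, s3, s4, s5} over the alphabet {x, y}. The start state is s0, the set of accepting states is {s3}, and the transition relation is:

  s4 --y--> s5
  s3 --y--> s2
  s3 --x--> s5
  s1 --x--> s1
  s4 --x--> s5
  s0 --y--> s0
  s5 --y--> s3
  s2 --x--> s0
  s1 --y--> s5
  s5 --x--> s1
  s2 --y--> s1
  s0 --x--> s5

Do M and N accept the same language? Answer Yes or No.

No

The string yyx is accepted by M but rejected by N.
So L(M) ≠ L(N).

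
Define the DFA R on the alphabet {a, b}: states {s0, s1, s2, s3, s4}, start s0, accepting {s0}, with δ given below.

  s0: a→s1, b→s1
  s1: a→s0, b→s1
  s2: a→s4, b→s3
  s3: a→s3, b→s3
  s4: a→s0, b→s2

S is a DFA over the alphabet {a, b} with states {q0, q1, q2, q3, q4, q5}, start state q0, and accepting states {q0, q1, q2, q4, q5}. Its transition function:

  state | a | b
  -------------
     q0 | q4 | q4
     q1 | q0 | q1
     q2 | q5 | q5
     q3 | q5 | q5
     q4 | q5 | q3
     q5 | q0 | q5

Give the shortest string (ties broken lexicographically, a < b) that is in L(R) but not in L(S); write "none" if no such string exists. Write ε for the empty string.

none

Exploring the product automaton R × S from the start pair (s0, q0), following both machines on each input symbol, reaches 7 state pairs: (s0, q0), (s1, q4), (s0, q5), (s1, q3), (s1, q0), (s1, q5), (s0, q4).
R accepts in {s0} and S accepts in {q0, q1, q2, q4, q5}. The reachable pairs whose R-component is accepting are (s0, q0), (s0, q5), (s0, q4); in each of them the S-component is accepting too, so the product for L(R) \ L(S) (R-component accepting, S-component rejecting) has no reachable accepting pair and the difference is empty.
So every string accepted by R is also accepted by S: L(R) \ L(S) = ∅ and there is no such string.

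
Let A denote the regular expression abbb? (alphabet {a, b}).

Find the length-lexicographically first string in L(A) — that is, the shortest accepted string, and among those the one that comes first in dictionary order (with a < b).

abb

By inspection of the expression, no string of length less than 3 matches, and abb is the lexicographically first match of length 3.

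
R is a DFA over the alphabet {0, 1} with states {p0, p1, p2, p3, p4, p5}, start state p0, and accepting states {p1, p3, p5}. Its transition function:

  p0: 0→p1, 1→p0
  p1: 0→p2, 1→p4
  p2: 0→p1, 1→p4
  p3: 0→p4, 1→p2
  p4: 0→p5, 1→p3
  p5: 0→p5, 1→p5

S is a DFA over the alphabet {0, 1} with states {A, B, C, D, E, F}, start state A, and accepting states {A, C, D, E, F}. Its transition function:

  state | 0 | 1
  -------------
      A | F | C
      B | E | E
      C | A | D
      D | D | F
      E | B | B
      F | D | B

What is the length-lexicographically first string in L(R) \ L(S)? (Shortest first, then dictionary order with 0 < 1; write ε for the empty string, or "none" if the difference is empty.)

0011

The string 0011 is accepted by R but not by S.
No shorter string lies in the difference, and 0011 is the lexicographically first length-4 string in L(R) \ L(S).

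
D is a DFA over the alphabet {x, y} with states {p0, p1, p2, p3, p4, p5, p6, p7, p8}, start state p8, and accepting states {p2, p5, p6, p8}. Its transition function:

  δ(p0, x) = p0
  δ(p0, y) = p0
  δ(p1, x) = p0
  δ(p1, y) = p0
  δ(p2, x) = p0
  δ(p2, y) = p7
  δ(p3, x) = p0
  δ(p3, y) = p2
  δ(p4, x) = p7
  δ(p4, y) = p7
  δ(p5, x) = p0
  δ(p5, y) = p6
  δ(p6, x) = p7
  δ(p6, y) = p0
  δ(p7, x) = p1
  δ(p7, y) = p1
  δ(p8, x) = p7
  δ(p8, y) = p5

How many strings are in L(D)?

The useful subgraph on states {p5, p6, p8} is acyclic, so L(D) is finite; the longest accepting path visits 3 useful states, giving maximum string length 2.
Counting accepting paths from p8 by length: 1 of length 0, 1 of length 1, 1 of length 2. Total 3.

3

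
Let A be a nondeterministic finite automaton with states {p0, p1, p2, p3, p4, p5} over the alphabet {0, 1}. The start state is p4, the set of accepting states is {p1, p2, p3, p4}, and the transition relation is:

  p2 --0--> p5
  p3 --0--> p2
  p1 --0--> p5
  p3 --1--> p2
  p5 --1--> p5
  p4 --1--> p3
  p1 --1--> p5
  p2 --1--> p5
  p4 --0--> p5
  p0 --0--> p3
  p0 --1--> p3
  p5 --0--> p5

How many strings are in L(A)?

4

The useful subgraph on states {p2, p3, p4} is acyclic, so L(A) is finite; the longest accepting path visits 3 useful states, giving maximum string length 2.
Counting accepting paths from p4 by length: 1 of length 0, 1 of length 1, 2 of length 2. Total 4.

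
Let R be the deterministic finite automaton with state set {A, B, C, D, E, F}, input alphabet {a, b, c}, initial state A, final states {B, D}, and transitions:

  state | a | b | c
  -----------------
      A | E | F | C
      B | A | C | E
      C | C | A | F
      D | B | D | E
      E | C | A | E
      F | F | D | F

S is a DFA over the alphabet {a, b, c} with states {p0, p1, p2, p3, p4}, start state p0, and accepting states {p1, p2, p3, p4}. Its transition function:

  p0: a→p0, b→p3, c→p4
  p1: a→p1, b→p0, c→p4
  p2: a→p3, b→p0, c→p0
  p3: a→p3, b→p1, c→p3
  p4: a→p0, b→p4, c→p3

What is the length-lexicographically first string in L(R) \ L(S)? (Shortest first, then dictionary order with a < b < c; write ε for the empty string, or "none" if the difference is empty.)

bbb

The string bbb is accepted by R but not by S.
No shorter string lies in the difference, and bbb is the lexicographically first length-3 string in L(R) \ L(S).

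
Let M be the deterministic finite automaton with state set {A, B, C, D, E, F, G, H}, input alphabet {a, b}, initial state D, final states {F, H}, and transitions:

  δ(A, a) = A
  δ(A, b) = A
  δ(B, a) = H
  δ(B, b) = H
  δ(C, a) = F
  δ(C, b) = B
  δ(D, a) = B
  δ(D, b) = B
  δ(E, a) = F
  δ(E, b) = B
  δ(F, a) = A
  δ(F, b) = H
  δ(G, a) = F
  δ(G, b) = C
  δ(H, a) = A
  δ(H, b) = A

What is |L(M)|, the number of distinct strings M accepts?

4

The useful subgraph on states {B, D, H} is acyclic, so L(M) is finite; the longest accepting path visits 3 useful states, giving maximum string length 2.
Counting accepting paths from D by length: 4 of length 2. Total 4.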